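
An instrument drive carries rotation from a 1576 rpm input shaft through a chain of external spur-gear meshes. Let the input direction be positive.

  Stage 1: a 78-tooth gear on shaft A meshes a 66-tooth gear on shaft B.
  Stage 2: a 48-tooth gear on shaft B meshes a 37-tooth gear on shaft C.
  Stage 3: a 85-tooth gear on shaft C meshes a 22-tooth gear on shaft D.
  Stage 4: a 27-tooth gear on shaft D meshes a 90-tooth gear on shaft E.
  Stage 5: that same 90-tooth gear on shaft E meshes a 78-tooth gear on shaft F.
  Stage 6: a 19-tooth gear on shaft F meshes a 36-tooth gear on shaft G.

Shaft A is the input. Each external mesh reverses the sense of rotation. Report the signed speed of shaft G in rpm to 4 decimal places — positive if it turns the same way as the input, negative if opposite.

+1705.5439 rpm (same as input, |ω| = 1705.5439 rpm)

Stage 1 [78T→66T]: ω = 1576.0000×78/66 = 1862.5455 rpm, dir flips to −; running = −1862.5455
Stage 2 [48T→37T]: ω = 1862.5455×48/37 = 2416.2752 rpm, dir flips to +; running = +2416.2752
Stage 3 [85T→22T]: ω = 2416.2752×85/22 = 9335.6087 rpm, dir flips to −; running = −9335.6087
Stage 4 [27T→90T]: ω = 9335.6087×27/90 = 2800.6826 rpm, dir flips to +; running = +2800.6826
Stage 5 [90T→78T]: ω = 2800.6826×90/78 = 3231.5568 rpm, dir flips to −; running = −3231.5568
Stage 6 [19T→36T]: ω = 3231.5568×19/36 = 1705.5439 rpm, dir flips to +; running = +1705.5439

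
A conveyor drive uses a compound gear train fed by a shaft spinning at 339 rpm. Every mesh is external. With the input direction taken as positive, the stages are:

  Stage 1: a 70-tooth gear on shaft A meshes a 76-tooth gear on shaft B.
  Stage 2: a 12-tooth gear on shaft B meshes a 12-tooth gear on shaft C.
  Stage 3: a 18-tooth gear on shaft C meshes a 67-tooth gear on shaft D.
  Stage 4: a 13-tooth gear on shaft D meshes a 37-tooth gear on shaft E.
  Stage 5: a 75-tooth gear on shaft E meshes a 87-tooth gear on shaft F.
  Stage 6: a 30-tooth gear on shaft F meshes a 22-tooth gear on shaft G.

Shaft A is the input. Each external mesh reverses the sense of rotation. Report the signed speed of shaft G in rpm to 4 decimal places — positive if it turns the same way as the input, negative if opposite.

Stage 1 [70T→76T]: ω = 339.0000×70/76 = 312.2368 rpm, dir flips to −; running = −312.2368
Stage 2 [12T→12T]: ω = 312.2368×12/12 = 312.2368 rpm, dir flips to +; running = +312.2368
Stage 3 [18T→67T]: ω = 312.2368×18/67 = 83.8845 rpm, dir flips to −; running = −83.8845
Stage 4 [13T→37T]: ω = 83.8845×13/37 = 29.4729 rpm, dir flips to +; running = +29.4729
Stage 5 [75T→87T]: ω = 29.4729×75/87 = 25.4077 rpm, dir flips to −; running = −25.4077
Stage 6 [30T→22T]: ω = 25.4077×30/22 = 34.6469 rpm, dir flips to +; running = +34.6469

+34.6469 rpm (same as input, |ω| = 34.6469 rpm)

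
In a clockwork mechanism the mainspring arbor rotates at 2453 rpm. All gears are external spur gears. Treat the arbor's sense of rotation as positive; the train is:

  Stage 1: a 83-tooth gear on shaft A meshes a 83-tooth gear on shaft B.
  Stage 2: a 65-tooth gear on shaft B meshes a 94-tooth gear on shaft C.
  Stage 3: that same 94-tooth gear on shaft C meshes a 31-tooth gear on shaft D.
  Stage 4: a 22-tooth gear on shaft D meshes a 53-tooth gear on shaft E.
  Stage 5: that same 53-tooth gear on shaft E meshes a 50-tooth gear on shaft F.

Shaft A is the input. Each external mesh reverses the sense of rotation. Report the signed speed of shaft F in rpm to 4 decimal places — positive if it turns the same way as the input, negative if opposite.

Stage 1 [83T→83T]: ω = 2453.0000×83/83 = 2453.0000 rpm, dir flips to −; running = −2453.0000
Stage 2 [65T→94T]: ω = 2453.0000×65/94 = 1696.2234 rpm, dir flips to +; running = +1696.2234
Stage 3 [94T→31T]: ω = 1696.2234×94/31 = 5143.3871 rpm, dir flips to −; running = −5143.3871
Stage 4 [22T→53T]: ω = 5143.3871×22/53 = 2134.9909 rpm, dir flips to +; running = +2134.9909
Stage 5 [53T→50T]: ω = 2134.9909×53/50 = 2263.0903 rpm, dir flips to −; running = −2263.0903

-2263.0903 rpm (opposite to input, |ω| = 2263.0903 rpm)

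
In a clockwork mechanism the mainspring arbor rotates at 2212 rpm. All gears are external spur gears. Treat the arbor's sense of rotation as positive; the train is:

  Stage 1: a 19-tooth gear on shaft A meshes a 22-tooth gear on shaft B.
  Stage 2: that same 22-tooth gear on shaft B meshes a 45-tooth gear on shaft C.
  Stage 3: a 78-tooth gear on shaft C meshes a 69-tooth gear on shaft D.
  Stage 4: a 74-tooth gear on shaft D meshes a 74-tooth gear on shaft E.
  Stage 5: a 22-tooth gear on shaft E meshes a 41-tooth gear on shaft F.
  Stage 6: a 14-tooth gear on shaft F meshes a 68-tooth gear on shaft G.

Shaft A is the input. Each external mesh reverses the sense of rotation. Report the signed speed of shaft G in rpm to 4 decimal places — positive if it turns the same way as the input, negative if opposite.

Stage 1 [19T→22T]: ω = 2212.0000×19/22 = 1910.3636 rpm, dir flips to −; running = −1910.3636
Stage 2 [22T→45T]: ω = 1910.3636×22/45 = 933.9556 rpm, dir flips to +; running = +933.9556
Stage 3 [78T→69T]: ω = 933.9556×78/69 = 1055.7758 rpm, dir flips to −; running = −1055.7758
Stage 4 [74T→74T]: ω = 1055.7758×74/74 = 1055.7758 rpm, dir flips to +; running = +1055.7758
Stage 5 [22T→41T]: ω = 1055.7758×22/41 = 566.5139 rpm, dir flips to −; running = −566.5139
Stage 6 [14T→68T]: ω = 566.5139×14/68 = 116.6352 rpm, dir flips to +; running = +116.6352

+116.6352 rpm (same as input, |ω| = 116.6352 rpm)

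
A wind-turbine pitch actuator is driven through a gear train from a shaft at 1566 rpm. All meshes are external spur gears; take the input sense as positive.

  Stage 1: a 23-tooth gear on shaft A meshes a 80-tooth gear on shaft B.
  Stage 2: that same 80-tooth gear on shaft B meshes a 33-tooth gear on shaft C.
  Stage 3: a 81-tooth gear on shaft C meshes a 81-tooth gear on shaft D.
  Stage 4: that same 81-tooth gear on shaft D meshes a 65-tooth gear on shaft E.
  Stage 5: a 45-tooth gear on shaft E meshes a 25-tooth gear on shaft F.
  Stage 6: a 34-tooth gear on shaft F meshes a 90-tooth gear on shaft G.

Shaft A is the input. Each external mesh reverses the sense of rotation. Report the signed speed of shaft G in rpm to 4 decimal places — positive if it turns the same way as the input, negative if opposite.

Stage 1 [23T→80T]: ω = 1566.0000×23/80 = 450.2250 rpm, dir flips to −; running = −450.2250
Stage 2 [80T→33T]: ω = 450.2250×80/33 = 1091.4545 rpm, dir flips to +; running = +1091.4545
Stage 3 [81T→81T]: ω = 1091.4545×81/81 = 1091.4545 rpm, dir flips to −; running = −1091.4545
Stage 4 [81T→65T]: ω = 1091.4545×81/65 = 1360.1203 rpm, dir flips to +; running = +1360.1203
Stage 5 [45T→25T]: ω = 1360.1203×45/25 = 2448.2165 rpm, dir flips to −; running = −2448.2165
Stage 6 [34T→90T]: ω = 2448.2165×34/90 = 924.8818 rpm, dir flips to +; running = +924.8818

+924.8818 rpm (same as input, |ω| = 924.8818 rpm)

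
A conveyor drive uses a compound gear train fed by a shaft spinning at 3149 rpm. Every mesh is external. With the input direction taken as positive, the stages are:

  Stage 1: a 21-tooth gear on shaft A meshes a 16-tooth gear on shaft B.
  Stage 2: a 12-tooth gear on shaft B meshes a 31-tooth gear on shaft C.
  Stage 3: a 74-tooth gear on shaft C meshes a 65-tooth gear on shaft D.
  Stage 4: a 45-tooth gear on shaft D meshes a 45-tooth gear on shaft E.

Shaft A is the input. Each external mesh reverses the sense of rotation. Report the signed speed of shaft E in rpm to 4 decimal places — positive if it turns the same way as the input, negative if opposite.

+1821.4191 rpm (same as input, |ω| = 1821.4191 rpm)

Stage 1 [21T→16T]: ω = 3149.0000×21/16 = 4133.0625 rpm, dir flips to −; running = −4133.0625
Stage 2 [12T→31T]: ω = 4133.0625×12/31 = 1599.8952 rpm, dir flips to +; running = +1599.8952
Stage 3 [74T→65T]: ω = 1599.8952×74/65 = 1821.4191 rpm, dir flips to −; running = −1821.4191
Stage 4 [45T→45T]: ω = 1821.4191×45/45 = 1821.4191 rpm, dir flips to +; running = +1821.4191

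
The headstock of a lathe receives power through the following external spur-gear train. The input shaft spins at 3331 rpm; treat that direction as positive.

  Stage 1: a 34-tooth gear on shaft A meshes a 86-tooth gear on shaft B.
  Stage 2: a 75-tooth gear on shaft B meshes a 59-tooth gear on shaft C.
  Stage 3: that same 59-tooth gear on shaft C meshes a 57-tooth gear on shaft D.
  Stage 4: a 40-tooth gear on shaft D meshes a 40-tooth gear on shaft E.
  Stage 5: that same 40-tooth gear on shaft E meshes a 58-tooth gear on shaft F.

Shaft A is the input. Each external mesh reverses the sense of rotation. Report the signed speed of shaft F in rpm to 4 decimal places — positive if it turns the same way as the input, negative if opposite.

-1195.0154 rpm (opposite to input, |ω| = 1195.0154 rpm)

Stage 1 [34T→86T]: ω = 3331.0000×34/86 = 1316.9070 rpm, dir flips to −; running = −1316.9070
Stage 2 [75T→59T]: ω = 1316.9070×75/59 = 1674.0343 rpm, dir flips to +; running = +1674.0343
Stage 3 [59T→57T]: ω = 1674.0343×59/57 = 1732.7723 rpm, dir flips to −; running = −1732.7723
Stage 4 [40T→40T]: ω = 1732.7723×40/40 = 1732.7723 rpm, dir flips to +; running = +1732.7723
Stage 5 [40T→58T]: ω = 1732.7723×40/58 = 1195.0154 rpm, dir flips to −; running = −1195.0154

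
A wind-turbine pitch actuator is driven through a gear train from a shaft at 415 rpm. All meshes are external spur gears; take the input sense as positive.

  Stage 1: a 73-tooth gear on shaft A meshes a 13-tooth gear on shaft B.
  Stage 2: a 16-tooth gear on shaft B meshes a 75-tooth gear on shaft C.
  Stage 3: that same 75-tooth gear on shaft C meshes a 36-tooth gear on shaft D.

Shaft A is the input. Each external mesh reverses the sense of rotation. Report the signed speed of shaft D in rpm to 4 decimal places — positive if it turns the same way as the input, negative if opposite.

Stage 1 [73T→13T]: ω = 415.0000×73/13 = 2330.3846 rpm, dir flips to −; running = −2330.3846
Stage 2 [16T→75T]: ω = 2330.3846×16/75 = 497.1487 rpm, dir flips to +; running = +497.1487
Stage 3 [75T→36T]: ω = 497.1487×75/36 = 1035.7265 rpm, dir flips to −; running = −1035.7265

-1035.7265 rpm (opposite to input, |ω| = 1035.7265 rpm)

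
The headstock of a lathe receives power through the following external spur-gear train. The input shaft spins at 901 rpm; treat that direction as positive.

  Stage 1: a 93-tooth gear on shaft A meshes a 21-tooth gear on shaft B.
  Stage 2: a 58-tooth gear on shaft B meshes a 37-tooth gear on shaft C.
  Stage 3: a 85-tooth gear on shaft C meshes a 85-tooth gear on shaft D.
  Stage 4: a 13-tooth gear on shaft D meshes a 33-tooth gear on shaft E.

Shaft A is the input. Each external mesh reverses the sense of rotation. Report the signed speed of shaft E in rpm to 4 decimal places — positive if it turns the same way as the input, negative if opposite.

+2464.0194 rpm (same as input, |ω| = 2464.0194 rpm)

Stage 1 [93T→21T]: ω = 901.0000×93/21 = 3990.1429 rpm, dir flips to −; running = −3990.1429
Stage 2 [58T→37T]: ω = 3990.1429×58/37 = 6254.8185 rpm, dir flips to +; running = +6254.8185
Stage 3 [85T→85T]: ω = 6254.8185×85/85 = 6254.8185 rpm, dir flips to −; running = −6254.8185
Stage 4 [13T→33T]: ω = 6254.8185×13/33 = 2464.0194 rpm, dir flips to +; running = +2464.0194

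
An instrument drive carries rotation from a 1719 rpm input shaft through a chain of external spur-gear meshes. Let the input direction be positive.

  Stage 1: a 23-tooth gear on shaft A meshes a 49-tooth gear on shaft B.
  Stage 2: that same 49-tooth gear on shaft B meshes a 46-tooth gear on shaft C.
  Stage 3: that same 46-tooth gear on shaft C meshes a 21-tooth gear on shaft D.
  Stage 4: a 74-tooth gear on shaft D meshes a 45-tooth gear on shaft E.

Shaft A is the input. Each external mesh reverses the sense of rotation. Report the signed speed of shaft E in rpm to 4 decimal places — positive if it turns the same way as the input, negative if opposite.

Stage 1 [23T→49T]: ω = 1719.0000×23/49 = 806.8776 rpm, dir flips to −; running = −806.8776
Stage 2 [49T→46T]: ω = 806.8776×49/46 = 859.5000 rpm, dir flips to +; running = +859.5000
Stage 3 [46T→21T]: ω = 859.5000×46/21 = 1882.7143 rpm, dir flips to −; running = −1882.7143
Stage 4 [74T→45T]: ω = 1882.7143×74/45 = 3096.0190 rpm, dir flips to +; running = +3096.0190

+3096.0190 rpm (same as input, |ω| = 3096.0190 rpm)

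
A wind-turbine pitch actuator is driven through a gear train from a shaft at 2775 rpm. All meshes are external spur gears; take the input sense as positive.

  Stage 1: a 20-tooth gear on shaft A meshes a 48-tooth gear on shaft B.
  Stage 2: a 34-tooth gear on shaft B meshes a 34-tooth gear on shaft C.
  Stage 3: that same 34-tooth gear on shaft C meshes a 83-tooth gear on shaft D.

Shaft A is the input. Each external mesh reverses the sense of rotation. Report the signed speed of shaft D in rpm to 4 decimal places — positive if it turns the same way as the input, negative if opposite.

-473.6446 rpm (opposite to input, |ω| = 473.6446 rpm)

Stage 1 [20T→48T]: ω = 2775.0000×20/48 = 1156.2500 rpm, dir flips to −; running = −1156.2500
Stage 2 [34T→34T]: ω = 1156.2500×34/34 = 1156.2500 rpm, dir flips to +; running = +1156.2500
Stage 3 [34T→83T]: ω = 1156.2500×34/83 = 473.6446 rpm, dir flips to −; running = −473.6446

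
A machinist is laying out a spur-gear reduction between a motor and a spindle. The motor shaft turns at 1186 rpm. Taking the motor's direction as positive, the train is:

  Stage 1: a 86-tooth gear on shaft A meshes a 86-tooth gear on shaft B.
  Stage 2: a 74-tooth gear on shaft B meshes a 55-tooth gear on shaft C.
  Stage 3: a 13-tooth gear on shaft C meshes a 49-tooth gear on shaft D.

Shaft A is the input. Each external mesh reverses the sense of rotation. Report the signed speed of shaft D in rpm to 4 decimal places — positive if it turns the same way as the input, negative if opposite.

-423.3514 rpm (opposite to input, |ω| = 423.3514 rpm)

Stage 1 [86T→86T]: ω = 1186.0000×86/86 = 1186.0000 rpm, dir flips to −; running = −1186.0000
Stage 2 [74T→55T]: ω = 1186.0000×74/55 = 1595.7091 rpm, dir flips to +; running = +1595.7091
Stage 3 [13T→49T]: ω = 1595.7091×13/49 = 423.3514 rpm, dir flips to −; running = −423.3514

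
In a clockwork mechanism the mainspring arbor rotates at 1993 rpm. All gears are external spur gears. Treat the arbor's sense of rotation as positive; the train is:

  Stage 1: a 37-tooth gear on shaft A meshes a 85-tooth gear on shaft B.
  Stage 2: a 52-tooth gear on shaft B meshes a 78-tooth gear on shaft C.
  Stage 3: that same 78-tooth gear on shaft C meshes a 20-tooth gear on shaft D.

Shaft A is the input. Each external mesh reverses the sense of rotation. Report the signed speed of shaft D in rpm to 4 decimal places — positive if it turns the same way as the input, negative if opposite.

-2255.6071 rpm (opposite to input, |ω| = 2255.6071 rpm)

Stage 1 [37T→85T]: ω = 1993.0000×37/85 = 867.5412 rpm, dir flips to −; running = −867.5412
Stage 2 [52T→78T]: ω = 867.5412×52/78 = 578.3608 rpm, dir flips to +; running = +578.3608
Stage 3 [78T→20T]: ω = 578.3608×78/20 = 2255.6071 rpm, dir flips to −; running = −2255.6071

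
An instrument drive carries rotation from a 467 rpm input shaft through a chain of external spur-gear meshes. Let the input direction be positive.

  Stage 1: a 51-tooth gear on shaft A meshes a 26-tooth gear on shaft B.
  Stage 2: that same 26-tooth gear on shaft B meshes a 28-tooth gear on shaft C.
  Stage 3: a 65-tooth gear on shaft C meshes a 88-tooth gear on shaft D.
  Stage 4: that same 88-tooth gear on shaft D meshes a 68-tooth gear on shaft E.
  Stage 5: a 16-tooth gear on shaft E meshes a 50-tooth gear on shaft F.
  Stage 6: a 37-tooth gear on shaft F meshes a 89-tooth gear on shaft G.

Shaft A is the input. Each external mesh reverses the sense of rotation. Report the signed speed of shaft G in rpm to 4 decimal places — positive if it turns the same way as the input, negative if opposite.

+108.1671 rpm (same as input, |ω| = 108.1671 rpm)

Stage 1 [51T→26T]: ω = 467.0000×51/26 = 916.0385 rpm, dir flips to −; running = −916.0385
Stage 2 [26T→28T]: ω = 916.0385×26/28 = 850.6071 rpm, dir flips to +; running = +850.6071
Stage 3 [65T→88T]: ω = 850.6071×65/88 = 628.2894 rpm, dir flips to −; running = −628.2894
Stage 4 [88T→68T]: ω = 628.2894×88/68 = 813.0804 rpm, dir flips to +; running = +813.0804
Stage 5 [16T→50T]: ω = 813.0804×16/50 = 260.1857 rpm, dir flips to −; running = −260.1857
Stage 6 [37T→89T]: ω = 260.1857×37/89 = 108.1671 rpm, dir flips to +; running = +108.1671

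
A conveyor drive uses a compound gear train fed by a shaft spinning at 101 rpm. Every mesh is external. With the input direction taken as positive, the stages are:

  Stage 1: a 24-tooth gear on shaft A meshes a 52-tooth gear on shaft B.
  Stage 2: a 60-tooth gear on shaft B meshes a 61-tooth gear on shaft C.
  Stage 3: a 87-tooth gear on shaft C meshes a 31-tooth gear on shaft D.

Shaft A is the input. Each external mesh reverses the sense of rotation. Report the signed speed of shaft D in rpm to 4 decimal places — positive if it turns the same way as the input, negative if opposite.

-128.6792 rpm (opposite to input, |ω| = 128.6792 rpm)

Stage 1 [24T→52T]: ω = 101.0000×24/52 = 46.6154 rpm, dir flips to −; running = −46.6154
Stage 2 [60T→61T]: ω = 46.6154×60/61 = 45.8512 rpm, dir flips to +; running = +45.8512
Stage 3 [87T→31T]: ω = 45.8512×87/31 = 128.6792 rpm, dir flips to −; running = −128.6792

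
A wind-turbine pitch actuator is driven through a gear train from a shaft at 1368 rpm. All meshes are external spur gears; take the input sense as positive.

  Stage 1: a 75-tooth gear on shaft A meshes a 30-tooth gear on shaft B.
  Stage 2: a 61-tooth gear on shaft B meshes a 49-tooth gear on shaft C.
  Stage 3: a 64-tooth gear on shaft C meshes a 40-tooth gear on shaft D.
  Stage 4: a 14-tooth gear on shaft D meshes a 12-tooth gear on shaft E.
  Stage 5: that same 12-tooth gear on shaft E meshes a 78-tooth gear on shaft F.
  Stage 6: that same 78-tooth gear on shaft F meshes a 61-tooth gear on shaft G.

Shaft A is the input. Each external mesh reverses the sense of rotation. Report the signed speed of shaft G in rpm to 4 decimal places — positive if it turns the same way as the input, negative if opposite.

+1563.4286 rpm (same as input, |ω| = 1563.4286 rpm)

Stage 1 [75T→30T]: ω = 1368.0000×75/30 = 3420.0000 rpm, dir flips to −; running = −3420.0000
Stage 2 [61T→49T]: ω = 3420.0000×61/49 = 4257.5510 rpm, dir flips to +; running = +4257.5510
Stage 3 [64T→40T]: ω = 4257.5510×64/40 = 6812.0816 rpm, dir flips to −; running = −6812.0816
Stage 4 [14T→12T]: ω = 6812.0816×14/12 = 7947.4286 rpm, dir flips to +; running = +7947.4286
Stage 5 [12T→78T]: ω = 7947.4286×12/78 = 1222.6813 rpm, dir flips to −; running = −1222.6813
Stage 6 [78T→61T]: ω = 1222.6813×78/61 = 1563.4286 rpm, dir flips to +; running = +1563.4286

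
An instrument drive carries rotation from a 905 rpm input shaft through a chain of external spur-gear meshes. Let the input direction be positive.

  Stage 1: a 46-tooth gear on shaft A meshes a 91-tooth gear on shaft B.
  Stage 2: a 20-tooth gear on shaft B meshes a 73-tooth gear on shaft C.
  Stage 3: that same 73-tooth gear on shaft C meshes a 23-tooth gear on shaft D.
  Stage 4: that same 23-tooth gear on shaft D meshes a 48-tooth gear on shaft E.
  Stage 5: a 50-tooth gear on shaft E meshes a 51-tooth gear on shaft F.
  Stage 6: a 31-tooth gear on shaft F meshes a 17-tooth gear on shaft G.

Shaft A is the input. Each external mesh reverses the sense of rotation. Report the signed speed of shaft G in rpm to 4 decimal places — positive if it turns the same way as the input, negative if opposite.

+340.7739 rpm (same as input, |ω| = 340.7739 rpm)

Stage 1 [46T→91T]: ω = 905.0000×46/91 = 457.4725 rpm, dir flips to −; running = −457.4725
Stage 2 [20T→73T]: ω = 457.4725×20/73 = 125.3349 rpm, dir flips to +; running = +125.3349
Stage 3 [73T→23T]: ω = 125.3349×73/23 = 397.8022 rpm, dir flips to −; running = −397.8022
Stage 4 [23T→48T]: ω = 397.8022×23/48 = 190.6136 rpm, dir flips to +; running = +190.6136
Stage 5 [50T→51T]: ω = 190.6136×50/51 = 186.8760 rpm, dir flips to −; running = −186.8760
Stage 6 [31T→17T]: ω = 186.8760×31/17 = 340.7739 rpm, dir flips to +; running = +340.7739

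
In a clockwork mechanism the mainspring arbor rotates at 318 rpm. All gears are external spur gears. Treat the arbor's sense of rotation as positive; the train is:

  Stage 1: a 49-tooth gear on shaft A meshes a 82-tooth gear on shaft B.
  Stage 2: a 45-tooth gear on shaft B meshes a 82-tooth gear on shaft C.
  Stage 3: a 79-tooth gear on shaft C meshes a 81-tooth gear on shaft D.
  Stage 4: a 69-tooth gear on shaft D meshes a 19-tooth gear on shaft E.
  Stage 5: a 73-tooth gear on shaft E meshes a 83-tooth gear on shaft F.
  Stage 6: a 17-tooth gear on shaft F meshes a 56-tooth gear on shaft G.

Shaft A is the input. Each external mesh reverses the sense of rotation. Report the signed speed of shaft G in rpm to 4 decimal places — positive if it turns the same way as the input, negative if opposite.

+98.6169 rpm (same as input, |ω| = 98.6169 rpm)

Stage 1 [49T→82T]: ω = 318.0000×49/82 = 190.0244 rpm, dir flips to −; running = −190.0244
Stage 2 [45T→82T]: ω = 190.0244×45/82 = 104.2817 rpm, dir flips to +; running = +104.2817
Stage 3 [79T→81T]: ω = 104.2817×79/81 = 101.7068 rpm, dir flips to −; running = −101.7068
Stage 4 [69T→19T]: ω = 101.7068×69/19 = 369.3564 rpm, dir flips to +; running = +369.3564
Stage 5 [73T→83T]: ω = 369.3564×73/83 = 324.8556 rpm, dir flips to −; running = −324.8556
Stage 6 [17T→56T]: ω = 324.8556×17/56 = 98.6169 rpm, dir flips to +; running = +98.6169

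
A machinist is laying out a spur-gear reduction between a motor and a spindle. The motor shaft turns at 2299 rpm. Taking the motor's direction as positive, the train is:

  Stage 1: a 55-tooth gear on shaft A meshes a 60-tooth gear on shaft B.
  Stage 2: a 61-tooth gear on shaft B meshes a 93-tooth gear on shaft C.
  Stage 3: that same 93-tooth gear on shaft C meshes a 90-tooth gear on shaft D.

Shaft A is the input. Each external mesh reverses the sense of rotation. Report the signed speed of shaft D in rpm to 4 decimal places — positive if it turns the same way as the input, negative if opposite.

Stage 1 [55T→60T]: ω = 2299.0000×55/60 = 2107.4167 rpm, dir flips to −; running = −2107.4167
Stage 2 [61T→93T]: ω = 2107.4167×61/93 = 1382.2841 rpm, dir flips to +; running = +1382.2841
Stage 3 [93T→90T]: ω = 1382.2841×93/90 = 1428.3602 rpm, dir flips to −; running = −1428.3602

-1428.3602 rpm (opposite to input, |ω| = 1428.3602 rpm)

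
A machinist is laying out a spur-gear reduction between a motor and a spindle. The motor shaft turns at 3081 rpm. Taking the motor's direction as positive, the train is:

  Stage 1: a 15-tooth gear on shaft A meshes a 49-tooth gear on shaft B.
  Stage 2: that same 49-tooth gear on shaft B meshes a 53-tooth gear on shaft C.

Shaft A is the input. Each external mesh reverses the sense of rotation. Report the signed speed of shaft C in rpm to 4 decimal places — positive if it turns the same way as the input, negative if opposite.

Stage 1 [15T→49T]: ω = 3081.0000×15/49 = 943.1633 rpm, dir flips to −; running = −943.1633
Stage 2 [49T→53T]: ω = 943.1633×49/53 = 871.9811 rpm, dir flips to +; running = +871.9811

+871.9811 rpm (same as input, |ω| = 871.9811 rpm)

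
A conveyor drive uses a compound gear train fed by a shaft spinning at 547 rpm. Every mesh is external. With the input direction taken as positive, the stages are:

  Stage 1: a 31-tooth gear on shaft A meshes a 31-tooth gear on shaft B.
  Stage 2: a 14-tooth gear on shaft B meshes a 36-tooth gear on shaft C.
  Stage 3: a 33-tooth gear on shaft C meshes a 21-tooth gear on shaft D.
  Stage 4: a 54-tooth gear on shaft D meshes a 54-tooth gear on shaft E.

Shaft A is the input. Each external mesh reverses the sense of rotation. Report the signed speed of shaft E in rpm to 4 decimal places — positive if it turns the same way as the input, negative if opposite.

Stage 1 [31T→31T]: ω = 547.0000×31/31 = 547.0000 rpm, dir flips to −; running = −547.0000
Stage 2 [14T→36T]: ω = 547.0000×14/36 = 212.7222 rpm, dir flips to +; running = +212.7222
Stage 3 [33T→21T]: ω = 212.7222×33/21 = 334.2778 rpm, dir flips to −; running = −334.2778
Stage 4 [54T→54T]: ω = 334.2778×54/54 = 334.2778 rpm, dir flips to +; running = +334.2778

+334.2778 rpm (same as input, |ω| = 334.2778 rpm)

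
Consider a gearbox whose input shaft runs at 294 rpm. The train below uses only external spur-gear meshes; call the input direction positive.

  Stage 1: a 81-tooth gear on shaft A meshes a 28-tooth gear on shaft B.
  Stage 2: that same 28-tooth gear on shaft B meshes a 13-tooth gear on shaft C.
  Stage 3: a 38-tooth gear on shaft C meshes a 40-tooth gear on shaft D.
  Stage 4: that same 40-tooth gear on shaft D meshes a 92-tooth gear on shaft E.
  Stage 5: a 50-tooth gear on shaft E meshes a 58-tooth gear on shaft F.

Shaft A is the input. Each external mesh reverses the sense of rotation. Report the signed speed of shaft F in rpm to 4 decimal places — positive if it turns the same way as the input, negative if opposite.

-652.2691 rpm (opposite to input, |ω| = 652.2691 rpm)

Stage 1 [81T→28T]: ω = 294.0000×81/28 = 850.5000 rpm, dir flips to −; running = −850.5000
Stage 2 [28T→13T]: ω = 850.5000×28/13 = 1831.8462 rpm, dir flips to +; running = +1831.8462
Stage 3 [38T→40T]: ω = 1831.8462×38/40 = 1740.2538 rpm, dir flips to −; running = −1740.2538
Stage 4 [40T→92T]: ω = 1740.2538×40/92 = 756.6321 rpm, dir flips to +; running = +756.6321
Stage 5 [50T→58T]: ω = 756.6321×50/58 = 652.2691 rpm, dir flips to −; running = −652.2691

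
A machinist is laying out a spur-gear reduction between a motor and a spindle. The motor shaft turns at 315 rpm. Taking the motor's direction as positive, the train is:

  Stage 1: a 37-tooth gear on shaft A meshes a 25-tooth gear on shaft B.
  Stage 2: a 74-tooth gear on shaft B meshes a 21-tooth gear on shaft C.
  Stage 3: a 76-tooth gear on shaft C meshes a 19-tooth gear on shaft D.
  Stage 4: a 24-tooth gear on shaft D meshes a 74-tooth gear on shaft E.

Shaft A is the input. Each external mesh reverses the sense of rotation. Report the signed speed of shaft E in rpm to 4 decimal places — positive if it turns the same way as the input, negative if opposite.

+2131.2000 rpm (same as input, |ω| = 2131.2000 rpm)

Stage 1 [37T→25T]: ω = 315.0000×37/25 = 466.2000 rpm, dir flips to −; running = −466.2000
Stage 2 [74T→21T]: ω = 466.2000×74/21 = 1642.8000 rpm, dir flips to +; running = +1642.8000
Stage 3 [76T→19T]: ω = 1642.8000×76/19 = 6571.2000 rpm, dir flips to −; running = −6571.2000
Stage 4 [24T→74T]: ω = 6571.2000×24/74 = 2131.2000 rpm, dir flips to +; running = +2131.2000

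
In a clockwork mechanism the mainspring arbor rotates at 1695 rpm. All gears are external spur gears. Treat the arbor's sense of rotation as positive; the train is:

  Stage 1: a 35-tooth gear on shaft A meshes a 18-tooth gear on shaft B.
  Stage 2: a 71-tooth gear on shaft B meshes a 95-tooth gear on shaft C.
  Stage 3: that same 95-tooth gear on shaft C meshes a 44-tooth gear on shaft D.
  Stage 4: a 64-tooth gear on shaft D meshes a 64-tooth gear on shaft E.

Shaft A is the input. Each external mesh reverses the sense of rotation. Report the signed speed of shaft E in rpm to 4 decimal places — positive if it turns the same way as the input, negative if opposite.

Stage 1 [35T→18T]: ω = 1695.0000×35/18 = 3295.8333 rpm, dir flips to −; running = −3295.8333
Stage 2 [71T→95T]: ω = 3295.8333×71/95 = 2463.2018 rpm, dir flips to +; running = +2463.2018
Stage 3 [95T→44T]: ω = 2463.2018×95/44 = 5318.2765 rpm, dir flips to −; running = −5318.2765
Stage 4 [64T→64T]: ω = 5318.2765×64/64 = 5318.2765 rpm, dir flips to +; running = +5318.2765

+5318.2765 rpm (same as input, |ω| = 5318.2765 rpm)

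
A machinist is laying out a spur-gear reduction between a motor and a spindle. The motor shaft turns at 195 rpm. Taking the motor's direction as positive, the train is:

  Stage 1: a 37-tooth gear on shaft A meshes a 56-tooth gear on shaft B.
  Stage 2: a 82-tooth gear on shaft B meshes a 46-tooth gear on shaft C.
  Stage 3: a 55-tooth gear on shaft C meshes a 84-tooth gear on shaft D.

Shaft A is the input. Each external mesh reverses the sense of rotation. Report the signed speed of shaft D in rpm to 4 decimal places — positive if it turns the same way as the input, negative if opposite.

Stage 1 [37T→56T]: ω = 195.0000×37/56 = 128.8393 rpm, dir flips to −; running = −128.8393
Stage 2 [82T→46T]: ω = 128.8393×82/46 = 229.6700 rpm, dir flips to +; running = +229.6700
Stage 3 [55T→84T]: ω = 229.6700×55/84 = 150.3792 rpm, dir flips to −; running = −150.3792

-150.3792 rpm (opposite to input, |ω| = 150.3792 rpm)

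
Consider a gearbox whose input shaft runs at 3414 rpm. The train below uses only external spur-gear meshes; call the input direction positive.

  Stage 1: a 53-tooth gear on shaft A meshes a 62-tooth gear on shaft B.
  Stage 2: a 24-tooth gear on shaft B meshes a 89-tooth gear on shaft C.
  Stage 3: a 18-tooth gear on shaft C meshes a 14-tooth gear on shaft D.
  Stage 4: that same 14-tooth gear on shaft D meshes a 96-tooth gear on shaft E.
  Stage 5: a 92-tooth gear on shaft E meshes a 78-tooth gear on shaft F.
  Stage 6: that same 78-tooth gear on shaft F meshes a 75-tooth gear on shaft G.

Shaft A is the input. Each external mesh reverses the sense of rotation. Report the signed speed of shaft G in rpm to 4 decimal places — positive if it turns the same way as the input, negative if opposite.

+181.0076 rpm (same as input, |ω| = 181.0076 rpm)

Stage 1 [53T→62T]: ω = 3414.0000×53/62 = 2918.4194 rpm, dir flips to −; running = −2918.4194
Stage 2 [24T→89T]: ω = 2918.4194×24/89 = 786.9895 rpm, dir flips to +; running = +786.9895
Stage 3 [18T→14T]: ω = 786.9895×18/14 = 1011.8436 rpm, dir flips to −; running = −1011.8436
Stage 4 [14T→96T]: ω = 1011.8436×14/96 = 147.5605 rpm, dir flips to +; running = +147.5605
Stage 5 [92T→78T]: ω = 147.5605×92/78 = 174.0458 rpm, dir flips to −; running = −174.0458
Stage 6 [78T→75T]: ω = 174.0458×78/75 = 181.0076 rpm, dir flips to +; running = +181.0076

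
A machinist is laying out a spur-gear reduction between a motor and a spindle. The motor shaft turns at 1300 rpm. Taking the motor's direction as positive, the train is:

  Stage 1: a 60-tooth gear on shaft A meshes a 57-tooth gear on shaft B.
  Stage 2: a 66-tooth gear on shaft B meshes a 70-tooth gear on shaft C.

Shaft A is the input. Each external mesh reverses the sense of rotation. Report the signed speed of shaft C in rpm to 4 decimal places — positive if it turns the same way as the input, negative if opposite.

Stage 1 [60T→57T]: ω = 1300.0000×60/57 = 1368.4211 rpm, dir flips to −; running = −1368.4211
Stage 2 [66T→70T]: ω = 1368.4211×66/70 = 1290.2256 rpm, dir flips to +; running = +1290.2256

+1290.2256 rpm (same as input, |ω| = 1290.2256 rpm)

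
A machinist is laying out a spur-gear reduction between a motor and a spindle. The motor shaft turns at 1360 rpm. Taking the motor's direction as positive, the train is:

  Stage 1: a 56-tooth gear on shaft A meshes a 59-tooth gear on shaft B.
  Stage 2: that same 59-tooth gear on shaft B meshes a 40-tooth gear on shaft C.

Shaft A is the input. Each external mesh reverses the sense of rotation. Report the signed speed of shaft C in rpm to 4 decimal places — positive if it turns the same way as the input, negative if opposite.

+1904.0000 rpm (same as input, |ω| = 1904.0000 rpm)

Stage 1 [56T→59T]: ω = 1360.0000×56/59 = 1290.8475 rpm, dir flips to −; running = −1290.8475
Stage 2 [59T→40T]: ω = 1290.8475×59/40 = 1904.0000 rpm, dir flips to +; running = +1904.0000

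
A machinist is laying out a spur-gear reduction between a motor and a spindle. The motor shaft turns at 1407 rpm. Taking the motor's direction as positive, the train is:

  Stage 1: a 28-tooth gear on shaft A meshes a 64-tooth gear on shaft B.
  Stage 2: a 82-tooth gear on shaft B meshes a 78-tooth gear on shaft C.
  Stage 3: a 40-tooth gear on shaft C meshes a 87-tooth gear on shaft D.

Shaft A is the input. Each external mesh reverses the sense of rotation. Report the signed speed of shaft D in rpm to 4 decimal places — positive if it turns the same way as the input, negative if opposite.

-297.5309 rpm (opposite to input, |ω| = 297.5309 rpm)

Stage 1 [28T→64T]: ω = 1407.0000×28/64 = 615.5625 rpm, dir flips to −; running = −615.5625
Stage 2 [82T→78T]: ω = 615.5625×82/78 = 647.1298 rpm, dir flips to +; running = +647.1298
Stage 3 [40T→87T]: ω = 647.1298×40/87 = 297.5309 rpm, dir flips to −; running = −297.5309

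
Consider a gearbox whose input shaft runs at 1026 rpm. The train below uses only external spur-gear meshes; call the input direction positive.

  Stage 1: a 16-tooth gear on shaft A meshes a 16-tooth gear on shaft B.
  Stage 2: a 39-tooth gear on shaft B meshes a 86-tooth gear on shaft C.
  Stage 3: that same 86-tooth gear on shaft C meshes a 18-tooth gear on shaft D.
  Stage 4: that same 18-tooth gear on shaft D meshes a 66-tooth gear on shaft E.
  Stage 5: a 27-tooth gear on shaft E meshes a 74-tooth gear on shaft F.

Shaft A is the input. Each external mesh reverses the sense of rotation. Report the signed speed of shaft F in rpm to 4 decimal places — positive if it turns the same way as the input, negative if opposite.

Stage 1 [16T→16T]: ω = 1026.0000×16/16 = 1026.0000 rpm, dir flips to −; running = −1026.0000
Stage 2 [39T→86T]: ω = 1026.0000×39/86 = 465.2791 rpm, dir flips to +; running = +465.2791
Stage 3 [86T→18T]: ω = 465.2791×86/18 = 2223.0000 rpm, dir flips to −; running = −2223.0000
Stage 4 [18T→66T]: ω = 2223.0000×18/66 = 606.2727 rpm, dir flips to +; running = +606.2727
Stage 5 [27T→74T]: ω = 606.2727×27/74 = 221.2076 rpm, dir flips to −; running = −221.2076

-221.2076 rpm (opposite to input, |ω| = 221.2076 rpm)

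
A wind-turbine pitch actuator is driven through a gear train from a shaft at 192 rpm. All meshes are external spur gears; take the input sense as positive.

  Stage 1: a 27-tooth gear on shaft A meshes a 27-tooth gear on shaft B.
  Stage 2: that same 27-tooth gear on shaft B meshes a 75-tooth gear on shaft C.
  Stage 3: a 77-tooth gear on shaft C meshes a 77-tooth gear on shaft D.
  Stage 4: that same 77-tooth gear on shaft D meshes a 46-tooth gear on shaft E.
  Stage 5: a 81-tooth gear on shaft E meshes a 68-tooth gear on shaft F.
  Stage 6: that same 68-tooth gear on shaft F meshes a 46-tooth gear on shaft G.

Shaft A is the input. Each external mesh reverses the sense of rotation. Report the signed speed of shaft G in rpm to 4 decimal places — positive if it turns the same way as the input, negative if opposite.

Stage 1 [27T→27T]: ω = 192.0000×27/27 = 192.0000 rpm, dir flips to −; running = −192.0000
Stage 2 [27T→75T]: ω = 192.0000×27/75 = 69.1200 rpm, dir flips to +; running = +69.1200
Stage 3 [77T→77T]: ω = 69.1200×77/77 = 69.1200 rpm, dir flips to −; running = −69.1200
Stage 4 [77T→46T]: ω = 69.1200×77/46 = 115.7009 rpm, dir flips to +; running = +115.7009
Stage 5 [81T→68T]: ω = 115.7009×81/68 = 137.8202 rpm, dir flips to −; running = −137.8202
Stage 6 [68T→46T]: ω = 137.8202×68/46 = 203.7341 rpm, dir flips to +; running = +203.7341

+203.7341 rpm (same as input, |ω| = 203.7341 rpm)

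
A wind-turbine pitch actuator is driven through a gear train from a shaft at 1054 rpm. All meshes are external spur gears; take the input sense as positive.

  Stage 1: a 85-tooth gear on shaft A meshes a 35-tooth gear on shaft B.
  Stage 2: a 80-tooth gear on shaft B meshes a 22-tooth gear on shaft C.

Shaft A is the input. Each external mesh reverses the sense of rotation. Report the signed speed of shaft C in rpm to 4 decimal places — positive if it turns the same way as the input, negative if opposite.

+9308.0519 rpm (same as input, |ω| = 9308.0519 rpm)

Stage 1 [85T→35T]: ω = 1054.0000×85/35 = 2559.7143 rpm, dir flips to −; running = −2559.7143
Stage 2 [80T→22T]: ω = 2559.7143×80/22 = 9308.0519 rpm, dir flips to +; running = +9308.0519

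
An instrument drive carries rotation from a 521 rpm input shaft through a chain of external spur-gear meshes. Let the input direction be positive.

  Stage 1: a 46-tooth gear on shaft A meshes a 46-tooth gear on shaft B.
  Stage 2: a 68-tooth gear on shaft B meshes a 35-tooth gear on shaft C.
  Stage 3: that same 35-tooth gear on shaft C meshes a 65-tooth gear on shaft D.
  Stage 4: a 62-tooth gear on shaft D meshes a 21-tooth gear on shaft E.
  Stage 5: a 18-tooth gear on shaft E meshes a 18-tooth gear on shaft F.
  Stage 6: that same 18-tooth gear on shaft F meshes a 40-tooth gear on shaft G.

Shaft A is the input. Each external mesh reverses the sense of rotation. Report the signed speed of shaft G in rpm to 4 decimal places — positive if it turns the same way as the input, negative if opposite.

+724.1327 rpm (same as input, |ω| = 724.1327 rpm)

Stage 1 [46T→46T]: ω = 521.0000×46/46 = 521.0000 rpm, dir flips to −; running = −521.0000
Stage 2 [68T→35T]: ω = 521.0000×68/35 = 1012.2286 rpm, dir flips to +; running = +1012.2286
Stage 3 [35T→65T]: ω = 1012.2286×35/65 = 545.0462 rpm, dir flips to −; running = −545.0462
Stage 4 [62T→21T]: ω = 545.0462×62/21 = 1609.1839 rpm, dir flips to +; running = +1609.1839
Stage 5 [18T→18T]: ω = 1609.1839×18/18 = 1609.1839 rpm, dir flips to −; running = −1609.1839
Stage 6 [18T→40T]: ω = 1609.1839×18/40 = 724.1327 rpm, dir flips to +; running = +724.1327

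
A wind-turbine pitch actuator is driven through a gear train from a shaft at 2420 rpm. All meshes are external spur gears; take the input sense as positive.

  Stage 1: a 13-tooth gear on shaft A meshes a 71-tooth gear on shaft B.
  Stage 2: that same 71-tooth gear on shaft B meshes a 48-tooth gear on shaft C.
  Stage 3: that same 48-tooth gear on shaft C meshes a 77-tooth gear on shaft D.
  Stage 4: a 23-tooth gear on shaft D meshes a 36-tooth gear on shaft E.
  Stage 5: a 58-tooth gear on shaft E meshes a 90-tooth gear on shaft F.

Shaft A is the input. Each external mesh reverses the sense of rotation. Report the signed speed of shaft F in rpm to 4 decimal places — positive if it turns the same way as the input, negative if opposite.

Stage 1 [13T→71T]: ω = 2420.0000×13/71 = 443.0986 rpm, dir flips to −; running = −443.0986
Stage 2 [71T→48T]: ω = 443.0986×71/48 = 655.4167 rpm, dir flips to +; running = +655.4167
Stage 3 [48T→77T]: ω = 655.4167×48/77 = 408.5714 rpm, dir flips to −; running = −408.5714
Stage 4 [23T→36T]: ω = 408.5714×23/36 = 261.0317 rpm, dir flips to +; running = +261.0317
Stage 5 [58T→90T]: ω = 261.0317×58/90 = 168.2205 rpm, dir flips to −; running = −168.2205

-168.2205 rpm (opposite to input, |ω| = 168.2205 rpm)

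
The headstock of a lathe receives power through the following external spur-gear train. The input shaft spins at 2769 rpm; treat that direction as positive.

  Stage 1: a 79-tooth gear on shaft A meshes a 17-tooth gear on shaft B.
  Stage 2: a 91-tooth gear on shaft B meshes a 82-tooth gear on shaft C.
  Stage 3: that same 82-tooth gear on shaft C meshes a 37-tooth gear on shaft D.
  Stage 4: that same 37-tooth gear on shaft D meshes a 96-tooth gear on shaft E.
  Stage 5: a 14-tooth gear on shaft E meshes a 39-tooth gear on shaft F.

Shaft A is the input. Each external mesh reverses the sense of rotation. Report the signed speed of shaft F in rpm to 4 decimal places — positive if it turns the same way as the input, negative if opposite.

-4378.5944 rpm (opposite to input, |ω| = 4378.5944 rpm)

Stage 1 [79T→17T]: ω = 2769.0000×79/17 = 12867.7059 rpm, dir flips to −; running = −12867.7059
Stage 2 [91T→82T]: ω = 12867.7059×91/82 = 14280.0151 rpm, dir flips to +; running = +14280.0151
Stage 3 [82T→37T]: ω = 14280.0151×82/37 = 31647.6010 rpm, dir flips to −; running = −31647.6010
Stage 4 [37T→96T]: ω = 31647.6010×37/96 = 12197.5129 rpm, dir flips to +; running = +12197.5129
Stage 5 [14T→39T]: ω = 12197.5129×14/39 = 4378.5944 rpm, dir flips to −; running = −4378.5944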